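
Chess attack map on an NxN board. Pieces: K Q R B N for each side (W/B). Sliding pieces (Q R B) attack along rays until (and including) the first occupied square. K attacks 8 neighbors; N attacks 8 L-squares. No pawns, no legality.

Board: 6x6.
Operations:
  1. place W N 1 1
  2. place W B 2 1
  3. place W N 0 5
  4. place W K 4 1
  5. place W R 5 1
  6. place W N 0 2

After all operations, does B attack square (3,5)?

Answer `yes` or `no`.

Op 1: place WN@(1,1)
Op 2: place WB@(2,1)
Op 3: place WN@(0,5)
Op 4: place WK@(4,1)
Op 5: place WR@(5,1)
Op 6: place WN@(0,2)
Per-piece attacks for B:
B attacks (3,5): no

Answer: no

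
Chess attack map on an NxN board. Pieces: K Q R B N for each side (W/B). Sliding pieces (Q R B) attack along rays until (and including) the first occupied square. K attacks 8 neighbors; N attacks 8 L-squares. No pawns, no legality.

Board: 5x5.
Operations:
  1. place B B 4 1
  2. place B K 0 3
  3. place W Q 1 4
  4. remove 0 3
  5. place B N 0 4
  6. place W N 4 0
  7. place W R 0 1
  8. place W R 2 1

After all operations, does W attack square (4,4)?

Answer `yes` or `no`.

Op 1: place BB@(4,1)
Op 2: place BK@(0,3)
Op 3: place WQ@(1,4)
Op 4: remove (0,3)
Op 5: place BN@(0,4)
Op 6: place WN@(4,0)
Op 7: place WR@(0,1)
Op 8: place WR@(2,1)
Per-piece attacks for W:
  WR@(0,1): attacks (0,2) (0,3) (0,4) (0,0) (1,1) (2,1) [ray(0,1) blocked at (0,4); ray(1,0) blocked at (2,1)]
  WQ@(1,4): attacks (1,3) (1,2) (1,1) (1,0) (2,4) (3,4) (4,4) (0,4) (2,3) (3,2) (4,1) (0,3) [ray(-1,0) blocked at (0,4); ray(1,-1) blocked at (4,1)]
  WR@(2,1): attacks (2,2) (2,3) (2,4) (2,0) (3,1) (4,1) (1,1) (0,1) [ray(1,0) blocked at (4,1); ray(-1,0) blocked at (0,1)]
  WN@(4,0): attacks (3,2) (2,1)
W attacks (4,4): yes

Answer: yes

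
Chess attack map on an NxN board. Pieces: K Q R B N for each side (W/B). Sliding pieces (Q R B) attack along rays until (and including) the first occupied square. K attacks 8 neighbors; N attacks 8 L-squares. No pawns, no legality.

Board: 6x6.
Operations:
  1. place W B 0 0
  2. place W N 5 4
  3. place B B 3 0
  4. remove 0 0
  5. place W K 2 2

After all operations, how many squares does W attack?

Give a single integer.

Answer: 10

Derivation:
Op 1: place WB@(0,0)
Op 2: place WN@(5,4)
Op 3: place BB@(3,0)
Op 4: remove (0,0)
Op 5: place WK@(2,2)
Per-piece attacks for W:
  WK@(2,2): attacks (2,3) (2,1) (3,2) (1,2) (3,3) (3,1) (1,3) (1,1)
  WN@(5,4): attacks (3,5) (4,2) (3,3)
Union (10 distinct): (1,1) (1,2) (1,3) (2,1) (2,3) (3,1) (3,2) (3,3) (3,5) (4,2)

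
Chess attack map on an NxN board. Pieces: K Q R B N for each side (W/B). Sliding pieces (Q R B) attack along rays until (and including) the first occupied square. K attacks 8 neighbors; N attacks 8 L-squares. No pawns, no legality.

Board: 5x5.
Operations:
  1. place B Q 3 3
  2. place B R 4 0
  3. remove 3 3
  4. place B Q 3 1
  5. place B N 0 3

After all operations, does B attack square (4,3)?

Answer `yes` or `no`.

Op 1: place BQ@(3,3)
Op 2: place BR@(4,0)
Op 3: remove (3,3)
Op 4: place BQ@(3,1)
Op 5: place BN@(0,3)
Per-piece attacks for B:
  BN@(0,3): attacks (2,4) (1,1) (2,2)
  BQ@(3,1): attacks (3,2) (3,3) (3,4) (3,0) (4,1) (2,1) (1,1) (0,1) (4,2) (4,0) (2,2) (1,3) (0,4) (2,0) [ray(1,-1) blocked at (4,0)]
  BR@(4,0): attacks (4,1) (4,2) (4,3) (4,4) (3,0) (2,0) (1,0) (0,0)
B attacks (4,3): yes

Answer: yes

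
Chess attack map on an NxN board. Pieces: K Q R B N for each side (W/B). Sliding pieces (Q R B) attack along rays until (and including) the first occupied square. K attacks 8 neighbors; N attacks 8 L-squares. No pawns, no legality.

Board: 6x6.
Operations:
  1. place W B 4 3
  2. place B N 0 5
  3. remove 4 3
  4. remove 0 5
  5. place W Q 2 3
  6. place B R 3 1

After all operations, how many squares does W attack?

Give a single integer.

Answer: 19

Derivation:
Op 1: place WB@(4,3)
Op 2: place BN@(0,5)
Op 3: remove (4,3)
Op 4: remove (0,5)
Op 5: place WQ@(2,3)
Op 6: place BR@(3,1)
Per-piece attacks for W:
  WQ@(2,3): attacks (2,4) (2,5) (2,2) (2,1) (2,0) (3,3) (4,3) (5,3) (1,3) (0,3) (3,4) (4,5) (3,2) (4,1) (5,0) (1,4) (0,5) (1,2) (0,1)
Union (19 distinct): (0,1) (0,3) (0,5) (1,2) (1,3) (1,4) (2,0) (2,1) (2,2) (2,4) (2,5) (3,2) (3,3) (3,4) (4,1) (4,3) (4,5) (5,0) (5,3)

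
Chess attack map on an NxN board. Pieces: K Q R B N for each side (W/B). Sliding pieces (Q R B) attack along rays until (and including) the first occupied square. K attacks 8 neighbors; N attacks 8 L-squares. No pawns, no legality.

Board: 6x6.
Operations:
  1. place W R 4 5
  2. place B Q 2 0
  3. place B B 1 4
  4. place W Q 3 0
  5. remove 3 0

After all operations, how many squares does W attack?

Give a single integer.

Op 1: place WR@(4,5)
Op 2: place BQ@(2,0)
Op 3: place BB@(1,4)
Op 4: place WQ@(3,0)
Op 5: remove (3,0)
Per-piece attacks for W:
  WR@(4,5): attacks (4,4) (4,3) (4,2) (4,1) (4,0) (5,5) (3,5) (2,5) (1,5) (0,5)
Union (10 distinct): (0,5) (1,5) (2,5) (3,5) (4,0) (4,1) (4,2) (4,3) (4,4) (5,5)

Answer: 10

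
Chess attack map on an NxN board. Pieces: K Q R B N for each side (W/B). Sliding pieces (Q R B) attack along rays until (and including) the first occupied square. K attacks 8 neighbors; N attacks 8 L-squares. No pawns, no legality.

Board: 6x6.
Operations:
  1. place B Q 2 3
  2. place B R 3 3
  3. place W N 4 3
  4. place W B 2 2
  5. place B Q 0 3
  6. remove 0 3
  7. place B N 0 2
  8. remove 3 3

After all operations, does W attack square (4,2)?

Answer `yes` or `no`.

Answer: no

Derivation:
Op 1: place BQ@(2,3)
Op 2: place BR@(3,3)
Op 3: place WN@(4,3)
Op 4: place WB@(2,2)
Op 5: place BQ@(0,3)
Op 6: remove (0,3)
Op 7: place BN@(0,2)
Op 8: remove (3,3)
Per-piece attacks for W:
  WB@(2,2): attacks (3,3) (4,4) (5,5) (3,1) (4,0) (1,3) (0,4) (1,1) (0,0)
  WN@(4,3): attacks (5,5) (3,5) (2,4) (5,1) (3,1) (2,2)
W attacks (4,2): no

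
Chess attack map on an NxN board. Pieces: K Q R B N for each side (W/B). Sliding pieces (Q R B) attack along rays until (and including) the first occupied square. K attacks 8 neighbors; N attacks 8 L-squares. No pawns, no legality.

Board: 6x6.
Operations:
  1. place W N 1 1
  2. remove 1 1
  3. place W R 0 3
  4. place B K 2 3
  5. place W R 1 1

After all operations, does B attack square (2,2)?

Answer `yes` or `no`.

Answer: yes

Derivation:
Op 1: place WN@(1,1)
Op 2: remove (1,1)
Op 3: place WR@(0,3)
Op 4: place BK@(2,3)
Op 5: place WR@(1,1)
Per-piece attacks for B:
  BK@(2,3): attacks (2,4) (2,2) (3,3) (1,3) (3,4) (3,2) (1,4) (1,2)
B attacks (2,2): yes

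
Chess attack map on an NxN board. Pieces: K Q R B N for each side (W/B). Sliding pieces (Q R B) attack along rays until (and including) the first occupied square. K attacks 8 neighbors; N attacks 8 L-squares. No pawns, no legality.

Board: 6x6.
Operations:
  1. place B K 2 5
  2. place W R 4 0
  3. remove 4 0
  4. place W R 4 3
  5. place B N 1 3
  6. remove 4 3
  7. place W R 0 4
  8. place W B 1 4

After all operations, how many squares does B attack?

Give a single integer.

Answer: 10

Derivation:
Op 1: place BK@(2,5)
Op 2: place WR@(4,0)
Op 3: remove (4,0)
Op 4: place WR@(4,3)
Op 5: place BN@(1,3)
Op 6: remove (4,3)
Op 7: place WR@(0,4)
Op 8: place WB@(1,4)
Per-piece attacks for B:
  BN@(1,3): attacks (2,5) (3,4) (0,5) (2,1) (3,2) (0,1)
  BK@(2,5): attacks (2,4) (3,5) (1,5) (3,4) (1,4)
Union (10 distinct): (0,1) (0,5) (1,4) (1,5) (2,1) (2,4) (2,5) (3,2) (3,4) (3,5)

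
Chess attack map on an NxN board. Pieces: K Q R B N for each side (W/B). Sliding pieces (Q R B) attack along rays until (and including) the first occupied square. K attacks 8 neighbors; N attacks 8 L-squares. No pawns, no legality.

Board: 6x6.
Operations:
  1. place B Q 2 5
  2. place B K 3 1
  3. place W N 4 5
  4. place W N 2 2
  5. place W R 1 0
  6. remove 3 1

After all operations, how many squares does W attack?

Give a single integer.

Answer: 19

Derivation:
Op 1: place BQ@(2,5)
Op 2: place BK@(3,1)
Op 3: place WN@(4,5)
Op 4: place WN@(2,2)
Op 5: place WR@(1,0)
Op 6: remove (3,1)
Per-piece attacks for W:
  WR@(1,0): attacks (1,1) (1,2) (1,3) (1,4) (1,5) (2,0) (3,0) (4,0) (5,0) (0,0)
  WN@(2,2): attacks (3,4) (4,3) (1,4) (0,3) (3,0) (4,1) (1,0) (0,1)
  WN@(4,5): attacks (5,3) (3,3) (2,4)
Union (19 distinct): (0,0) (0,1) (0,3) (1,0) (1,1) (1,2) (1,3) (1,4) (1,5) (2,0) (2,4) (3,0) (3,3) (3,4) (4,0) (4,1) (4,3) (5,0) (5,3)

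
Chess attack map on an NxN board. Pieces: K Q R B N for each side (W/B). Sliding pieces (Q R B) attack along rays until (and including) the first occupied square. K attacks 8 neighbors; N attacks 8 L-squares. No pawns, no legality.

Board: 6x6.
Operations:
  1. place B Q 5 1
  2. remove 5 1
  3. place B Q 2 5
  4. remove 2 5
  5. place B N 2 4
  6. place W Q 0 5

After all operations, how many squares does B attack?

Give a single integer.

Op 1: place BQ@(5,1)
Op 2: remove (5,1)
Op 3: place BQ@(2,5)
Op 4: remove (2,5)
Op 5: place BN@(2,4)
Op 6: place WQ@(0,5)
Per-piece attacks for B:
  BN@(2,4): attacks (4,5) (0,5) (3,2) (4,3) (1,2) (0,3)
Union (6 distinct): (0,3) (0,5) (1,2) (3,2) (4,3) (4,5)

Answer: 6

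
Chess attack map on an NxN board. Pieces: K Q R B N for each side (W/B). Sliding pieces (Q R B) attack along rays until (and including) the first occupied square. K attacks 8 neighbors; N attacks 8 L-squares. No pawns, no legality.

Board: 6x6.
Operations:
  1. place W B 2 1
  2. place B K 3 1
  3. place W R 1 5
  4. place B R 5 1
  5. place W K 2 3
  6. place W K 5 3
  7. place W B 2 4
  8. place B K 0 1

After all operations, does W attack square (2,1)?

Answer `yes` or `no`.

Answer: no

Derivation:
Op 1: place WB@(2,1)
Op 2: place BK@(3,1)
Op 3: place WR@(1,5)
Op 4: place BR@(5,1)
Op 5: place WK@(2,3)
Op 6: place WK@(5,3)
Op 7: place WB@(2,4)
Op 8: place BK@(0,1)
Per-piece attacks for W:
  WR@(1,5): attacks (1,4) (1,3) (1,2) (1,1) (1,0) (2,5) (3,5) (4,5) (5,5) (0,5)
  WB@(2,1): attacks (3,2) (4,3) (5,4) (3,0) (1,2) (0,3) (1,0)
  WK@(2,3): attacks (2,4) (2,2) (3,3) (1,3) (3,4) (3,2) (1,4) (1,2)
  WB@(2,4): attacks (3,5) (3,3) (4,2) (5,1) (1,5) (1,3) (0,2) [ray(1,-1) blocked at (5,1); ray(-1,1) blocked at (1,5)]
  WK@(5,3): attacks (5,4) (5,2) (4,3) (4,4) (4,2)
W attacks (2,1): no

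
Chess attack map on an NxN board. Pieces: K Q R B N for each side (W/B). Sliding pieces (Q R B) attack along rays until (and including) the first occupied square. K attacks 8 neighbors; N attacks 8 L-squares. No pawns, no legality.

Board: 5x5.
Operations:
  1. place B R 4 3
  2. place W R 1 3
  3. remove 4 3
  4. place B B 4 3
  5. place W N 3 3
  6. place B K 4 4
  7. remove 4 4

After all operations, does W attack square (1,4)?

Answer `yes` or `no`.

Op 1: place BR@(4,3)
Op 2: place WR@(1,3)
Op 3: remove (4,3)
Op 4: place BB@(4,3)
Op 5: place WN@(3,3)
Op 6: place BK@(4,4)
Op 7: remove (4,4)
Per-piece attacks for W:
  WR@(1,3): attacks (1,4) (1,2) (1,1) (1,0) (2,3) (3,3) (0,3) [ray(1,0) blocked at (3,3)]
  WN@(3,3): attacks (1,4) (4,1) (2,1) (1,2)
W attacks (1,4): yes

Answer: yes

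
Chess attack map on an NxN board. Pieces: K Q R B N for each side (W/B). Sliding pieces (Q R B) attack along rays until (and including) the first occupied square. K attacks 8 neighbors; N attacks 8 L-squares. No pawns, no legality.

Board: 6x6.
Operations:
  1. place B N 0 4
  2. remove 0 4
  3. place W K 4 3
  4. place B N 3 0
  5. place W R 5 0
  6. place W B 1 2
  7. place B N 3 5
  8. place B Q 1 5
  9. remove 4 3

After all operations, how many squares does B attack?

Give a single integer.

Answer: 16

Derivation:
Op 1: place BN@(0,4)
Op 2: remove (0,4)
Op 3: place WK@(4,3)
Op 4: place BN@(3,0)
Op 5: place WR@(5,0)
Op 6: place WB@(1,2)
Op 7: place BN@(3,5)
Op 8: place BQ@(1,5)
Op 9: remove (4,3)
Per-piece attacks for B:
  BQ@(1,5): attacks (1,4) (1,3) (1,2) (2,5) (3,5) (0,5) (2,4) (3,3) (4,2) (5,1) (0,4) [ray(0,-1) blocked at (1,2); ray(1,0) blocked at (3,5)]
  BN@(3,0): attacks (4,2) (5,1) (2,2) (1,1)
  BN@(3,5): attacks (4,3) (5,4) (2,3) (1,4)
Union (16 distinct): (0,4) (0,5) (1,1) (1,2) (1,3) (1,4) (2,2) (2,3) (2,4) (2,5) (3,3) (3,5) (4,2) (4,3) (5,1) (5,4)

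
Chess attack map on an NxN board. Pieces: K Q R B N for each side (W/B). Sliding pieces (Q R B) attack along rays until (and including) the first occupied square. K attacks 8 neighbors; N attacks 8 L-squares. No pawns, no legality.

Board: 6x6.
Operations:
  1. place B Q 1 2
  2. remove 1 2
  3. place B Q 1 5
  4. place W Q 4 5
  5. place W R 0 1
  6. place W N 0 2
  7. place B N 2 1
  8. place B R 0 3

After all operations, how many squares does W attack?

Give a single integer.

Op 1: place BQ@(1,2)
Op 2: remove (1,2)
Op 3: place BQ@(1,5)
Op 4: place WQ@(4,5)
Op 5: place WR@(0,1)
Op 6: place WN@(0,2)
Op 7: place BN@(2,1)
Op 8: place BR@(0,3)
Per-piece attacks for W:
  WR@(0,1): attacks (0,2) (0,0) (1,1) (2,1) [ray(0,1) blocked at (0,2); ray(1,0) blocked at (2,1)]
  WN@(0,2): attacks (1,4) (2,3) (1,0) (2,1)
  WQ@(4,5): attacks (4,4) (4,3) (4,2) (4,1) (4,0) (5,5) (3,5) (2,5) (1,5) (5,4) (3,4) (2,3) (1,2) (0,1) [ray(-1,0) blocked at (1,5); ray(-1,-1) blocked at (0,1)]
Union (20 distinct): (0,0) (0,1) (0,2) (1,0) (1,1) (1,2) (1,4) (1,5) (2,1) (2,3) (2,5) (3,4) (3,5) (4,0) (4,1) (4,2) (4,3) (4,4) (5,4) (5,5)

Answer: 20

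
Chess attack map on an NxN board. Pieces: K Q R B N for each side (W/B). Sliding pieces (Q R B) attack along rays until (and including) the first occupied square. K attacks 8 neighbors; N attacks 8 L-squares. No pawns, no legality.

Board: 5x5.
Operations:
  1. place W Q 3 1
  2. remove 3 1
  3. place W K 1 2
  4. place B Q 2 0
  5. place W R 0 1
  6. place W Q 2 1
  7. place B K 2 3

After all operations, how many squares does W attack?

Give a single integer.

Op 1: place WQ@(3,1)
Op 2: remove (3,1)
Op 3: place WK@(1,2)
Op 4: place BQ@(2,0)
Op 5: place WR@(0,1)
Op 6: place WQ@(2,1)
Op 7: place BK@(2,3)
Per-piece attacks for W:
  WR@(0,1): attacks (0,2) (0,3) (0,4) (0,0) (1,1) (2,1) [ray(1,0) blocked at (2,1)]
  WK@(1,2): attacks (1,3) (1,1) (2,2) (0,2) (2,3) (2,1) (0,3) (0,1)
  WQ@(2,1): attacks (2,2) (2,3) (2,0) (3,1) (4,1) (1,1) (0,1) (3,2) (4,3) (3,0) (1,2) (1,0) [ray(0,1) blocked at (2,3); ray(0,-1) blocked at (2,0); ray(-1,0) blocked at (0,1); ray(-1,1) blocked at (1,2)]
Union (18 distinct): (0,0) (0,1) (0,2) (0,3) (0,4) (1,0) (1,1) (1,2) (1,3) (2,0) (2,1) (2,2) (2,3) (3,0) (3,1) (3,2) (4,1) (4,3)

Answer: 18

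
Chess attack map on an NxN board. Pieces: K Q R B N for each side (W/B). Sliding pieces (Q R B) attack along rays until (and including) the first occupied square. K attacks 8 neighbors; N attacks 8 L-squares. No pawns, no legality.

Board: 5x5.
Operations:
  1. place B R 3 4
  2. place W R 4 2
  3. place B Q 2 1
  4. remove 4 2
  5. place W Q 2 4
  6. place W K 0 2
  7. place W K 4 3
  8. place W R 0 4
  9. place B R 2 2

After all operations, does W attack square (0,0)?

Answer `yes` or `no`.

Op 1: place BR@(3,4)
Op 2: place WR@(4,2)
Op 3: place BQ@(2,1)
Op 4: remove (4,2)
Op 5: place WQ@(2,4)
Op 6: place WK@(0,2)
Op 7: place WK@(4,3)
Op 8: place WR@(0,4)
Op 9: place BR@(2,2)
Per-piece attacks for W:
  WK@(0,2): attacks (0,3) (0,1) (1,2) (1,3) (1,1)
  WR@(0,4): attacks (0,3) (0,2) (1,4) (2,4) [ray(0,-1) blocked at (0,2); ray(1,0) blocked at (2,4)]
  WQ@(2,4): attacks (2,3) (2,2) (3,4) (1,4) (0,4) (3,3) (4,2) (1,3) (0,2) [ray(0,-1) blocked at (2,2); ray(1,0) blocked at (3,4); ray(-1,0) blocked at (0,4); ray(-1,-1) blocked at (0,2)]
  WK@(4,3): attacks (4,4) (4,2) (3,3) (3,4) (3,2)
W attacks (0,0): no

Answer: no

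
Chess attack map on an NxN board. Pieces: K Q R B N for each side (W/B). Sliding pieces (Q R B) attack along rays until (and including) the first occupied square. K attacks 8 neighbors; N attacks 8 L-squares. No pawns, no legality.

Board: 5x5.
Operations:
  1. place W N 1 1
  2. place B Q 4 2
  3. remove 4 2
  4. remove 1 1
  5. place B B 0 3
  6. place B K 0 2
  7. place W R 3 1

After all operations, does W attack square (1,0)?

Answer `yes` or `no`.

Answer: no

Derivation:
Op 1: place WN@(1,1)
Op 2: place BQ@(4,2)
Op 3: remove (4,2)
Op 4: remove (1,1)
Op 5: place BB@(0,3)
Op 6: place BK@(0,2)
Op 7: place WR@(3,1)
Per-piece attacks for W:
  WR@(3,1): attacks (3,2) (3,3) (3,4) (3,0) (4,1) (2,1) (1,1) (0,1)
W attacks (1,0): no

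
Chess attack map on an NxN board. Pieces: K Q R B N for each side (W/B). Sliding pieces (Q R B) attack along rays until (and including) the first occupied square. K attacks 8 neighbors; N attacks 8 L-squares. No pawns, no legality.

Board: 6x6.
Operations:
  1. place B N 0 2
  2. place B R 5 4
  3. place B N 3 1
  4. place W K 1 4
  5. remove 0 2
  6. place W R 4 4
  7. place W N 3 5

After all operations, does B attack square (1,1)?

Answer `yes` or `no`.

Op 1: place BN@(0,2)
Op 2: place BR@(5,4)
Op 3: place BN@(3,1)
Op 4: place WK@(1,4)
Op 5: remove (0,2)
Op 6: place WR@(4,4)
Op 7: place WN@(3,5)
Per-piece attacks for B:
  BN@(3,1): attacks (4,3) (5,2) (2,3) (1,2) (5,0) (1,0)
  BR@(5,4): attacks (5,5) (5,3) (5,2) (5,1) (5,0) (4,4) [ray(-1,0) blocked at (4,4)]
B attacks (1,1): no

Answer: no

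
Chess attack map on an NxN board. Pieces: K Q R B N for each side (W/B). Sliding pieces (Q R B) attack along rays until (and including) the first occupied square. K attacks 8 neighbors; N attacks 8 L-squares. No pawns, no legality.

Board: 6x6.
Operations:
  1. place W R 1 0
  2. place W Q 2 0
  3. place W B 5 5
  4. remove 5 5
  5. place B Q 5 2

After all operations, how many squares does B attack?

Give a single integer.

Op 1: place WR@(1,0)
Op 2: place WQ@(2,0)
Op 3: place WB@(5,5)
Op 4: remove (5,5)
Op 5: place BQ@(5,2)
Per-piece attacks for B:
  BQ@(5,2): attacks (5,3) (5,4) (5,5) (5,1) (5,0) (4,2) (3,2) (2,2) (1,2) (0,2) (4,3) (3,4) (2,5) (4,1) (3,0)
Union (15 distinct): (0,2) (1,2) (2,2) (2,5) (3,0) (3,2) (3,4) (4,1) (4,2) (4,3) (5,0) (5,1) (5,3) (5,4) (5,5)

Answer: 15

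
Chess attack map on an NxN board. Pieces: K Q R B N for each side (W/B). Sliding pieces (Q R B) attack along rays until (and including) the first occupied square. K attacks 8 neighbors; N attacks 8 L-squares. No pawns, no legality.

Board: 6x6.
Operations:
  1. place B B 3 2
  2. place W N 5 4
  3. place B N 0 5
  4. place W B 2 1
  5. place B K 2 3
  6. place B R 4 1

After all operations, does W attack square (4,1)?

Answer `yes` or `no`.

Answer: no

Derivation:
Op 1: place BB@(3,2)
Op 2: place WN@(5,4)
Op 3: place BN@(0,5)
Op 4: place WB@(2,1)
Op 5: place BK@(2,3)
Op 6: place BR@(4,1)
Per-piece attacks for W:
  WB@(2,1): attacks (3,2) (3,0) (1,2) (0,3) (1,0) [ray(1,1) blocked at (3,2)]
  WN@(5,4): attacks (3,5) (4,2) (3,3)
W attacks (4,1): no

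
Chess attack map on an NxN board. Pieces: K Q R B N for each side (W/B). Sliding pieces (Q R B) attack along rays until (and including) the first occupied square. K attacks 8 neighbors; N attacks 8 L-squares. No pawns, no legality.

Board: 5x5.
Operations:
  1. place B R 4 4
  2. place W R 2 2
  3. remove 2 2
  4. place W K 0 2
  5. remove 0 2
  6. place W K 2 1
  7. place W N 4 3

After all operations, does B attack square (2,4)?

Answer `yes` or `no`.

Answer: yes

Derivation:
Op 1: place BR@(4,4)
Op 2: place WR@(2,2)
Op 3: remove (2,2)
Op 4: place WK@(0,2)
Op 5: remove (0,2)
Op 6: place WK@(2,1)
Op 7: place WN@(4,3)
Per-piece attacks for B:
  BR@(4,4): attacks (4,3) (3,4) (2,4) (1,4) (0,4) [ray(0,-1) blocked at (4,3)]
B attacks (2,4): yes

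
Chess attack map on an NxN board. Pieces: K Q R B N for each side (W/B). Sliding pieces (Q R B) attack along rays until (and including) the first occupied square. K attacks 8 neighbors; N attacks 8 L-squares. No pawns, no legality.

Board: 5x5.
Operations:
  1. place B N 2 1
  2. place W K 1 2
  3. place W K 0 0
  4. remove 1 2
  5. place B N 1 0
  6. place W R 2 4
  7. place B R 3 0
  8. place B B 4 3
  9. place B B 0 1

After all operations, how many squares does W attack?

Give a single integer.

Answer: 10

Derivation:
Op 1: place BN@(2,1)
Op 2: place WK@(1,2)
Op 3: place WK@(0,0)
Op 4: remove (1,2)
Op 5: place BN@(1,0)
Op 6: place WR@(2,4)
Op 7: place BR@(3,0)
Op 8: place BB@(4,3)
Op 9: place BB@(0,1)
Per-piece attacks for W:
  WK@(0,0): attacks (0,1) (1,0) (1,1)
  WR@(2,4): attacks (2,3) (2,2) (2,1) (3,4) (4,4) (1,4) (0,4) [ray(0,-1) blocked at (2,1)]
Union (10 distinct): (0,1) (0,4) (1,0) (1,1) (1,4) (2,1) (2,2) (2,3) (3,4) (4,4)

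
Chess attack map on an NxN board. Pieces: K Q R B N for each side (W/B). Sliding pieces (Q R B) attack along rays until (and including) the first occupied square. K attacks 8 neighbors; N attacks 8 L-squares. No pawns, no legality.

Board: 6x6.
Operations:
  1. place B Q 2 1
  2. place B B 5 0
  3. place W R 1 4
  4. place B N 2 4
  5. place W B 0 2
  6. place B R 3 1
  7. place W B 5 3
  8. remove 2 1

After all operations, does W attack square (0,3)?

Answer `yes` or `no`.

Answer: no

Derivation:
Op 1: place BQ@(2,1)
Op 2: place BB@(5,0)
Op 3: place WR@(1,4)
Op 4: place BN@(2,4)
Op 5: place WB@(0,2)
Op 6: place BR@(3,1)
Op 7: place WB@(5,3)
Op 8: remove (2,1)
Per-piece attacks for W:
  WB@(0,2): attacks (1,3) (2,4) (1,1) (2,0) [ray(1,1) blocked at (2,4)]
  WR@(1,4): attacks (1,5) (1,3) (1,2) (1,1) (1,0) (2,4) (0,4) [ray(1,0) blocked at (2,4)]
  WB@(5,3): attacks (4,4) (3,5) (4,2) (3,1) [ray(-1,-1) blocked at (3,1)]
W attacks (0,3): no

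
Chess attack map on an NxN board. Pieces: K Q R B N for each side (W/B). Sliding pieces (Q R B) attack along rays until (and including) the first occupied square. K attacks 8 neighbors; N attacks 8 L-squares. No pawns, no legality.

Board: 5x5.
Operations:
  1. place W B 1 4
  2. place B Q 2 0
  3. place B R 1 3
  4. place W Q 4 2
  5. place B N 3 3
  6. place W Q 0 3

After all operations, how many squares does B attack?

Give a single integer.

Op 1: place WB@(1,4)
Op 2: place BQ@(2,0)
Op 3: place BR@(1,3)
Op 4: place WQ@(4,2)
Op 5: place BN@(3,3)
Op 6: place WQ@(0,3)
Per-piece attacks for B:
  BR@(1,3): attacks (1,4) (1,2) (1,1) (1,0) (2,3) (3,3) (0,3) [ray(0,1) blocked at (1,4); ray(1,0) blocked at (3,3); ray(-1,0) blocked at (0,3)]
  BQ@(2,0): attacks (2,1) (2,2) (2,3) (2,4) (3,0) (4,0) (1,0) (0,0) (3,1) (4,2) (1,1) (0,2) [ray(1,1) blocked at (4,2)]
  BN@(3,3): attacks (1,4) (4,1) (2,1) (1,2)
Union (17 distinct): (0,0) (0,2) (0,3) (1,0) (1,1) (1,2) (1,4) (2,1) (2,2) (2,3) (2,4) (3,0) (3,1) (3,3) (4,0) (4,1) (4,2)

Answer: 17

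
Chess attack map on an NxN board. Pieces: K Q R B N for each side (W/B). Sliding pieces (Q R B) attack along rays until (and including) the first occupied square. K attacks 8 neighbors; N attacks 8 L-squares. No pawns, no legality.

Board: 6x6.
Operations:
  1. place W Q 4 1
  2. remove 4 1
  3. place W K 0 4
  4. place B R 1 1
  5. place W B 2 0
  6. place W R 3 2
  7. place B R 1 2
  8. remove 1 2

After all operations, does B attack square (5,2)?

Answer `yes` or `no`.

Answer: no

Derivation:
Op 1: place WQ@(4,1)
Op 2: remove (4,1)
Op 3: place WK@(0,4)
Op 4: place BR@(1,1)
Op 5: place WB@(2,0)
Op 6: place WR@(3,2)
Op 7: place BR@(1,2)
Op 8: remove (1,2)
Per-piece attacks for B:
  BR@(1,1): attacks (1,2) (1,3) (1,4) (1,5) (1,0) (2,1) (3,1) (4,1) (5,1) (0,1)
B attacks (5,2): no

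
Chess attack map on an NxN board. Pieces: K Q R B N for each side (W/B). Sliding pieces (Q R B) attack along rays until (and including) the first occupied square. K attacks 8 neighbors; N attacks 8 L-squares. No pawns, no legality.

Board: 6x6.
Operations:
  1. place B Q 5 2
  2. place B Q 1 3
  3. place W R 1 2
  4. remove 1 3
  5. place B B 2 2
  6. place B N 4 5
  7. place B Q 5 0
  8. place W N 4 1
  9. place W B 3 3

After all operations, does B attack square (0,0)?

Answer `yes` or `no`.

Op 1: place BQ@(5,2)
Op 2: place BQ@(1,3)
Op 3: place WR@(1,2)
Op 4: remove (1,3)
Op 5: place BB@(2,2)
Op 6: place BN@(4,5)
Op 7: place BQ@(5,0)
Op 8: place WN@(4,1)
Op 9: place WB@(3,3)
Per-piece attacks for B:
  BB@(2,2): attacks (3,3) (3,1) (4,0) (1,3) (0,4) (1,1) (0,0) [ray(1,1) blocked at (3,3)]
  BN@(4,5): attacks (5,3) (3,3) (2,4)
  BQ@(5,0): attacks (5,1) (5,2) (4,0) (3,0) (2,0) (1,0) (0,0) (4,1) [ray(0,1) blocked at (5,2); ray(-1,1) blocked at (4,1)]
  BQ@(5,2): attacks (5,3) (5,4) (5,5) (5,1) (5,0) (4,2) (3,2) (2,2) (4,3) (3,4) (2,5) (4,1) [ray(0,-1) blocked at (5,0); ray(-1,0) blocked at (2,2); ray(-1,-1) blocked at (4,1)]
B attacks (0,0): yes

Answer: yes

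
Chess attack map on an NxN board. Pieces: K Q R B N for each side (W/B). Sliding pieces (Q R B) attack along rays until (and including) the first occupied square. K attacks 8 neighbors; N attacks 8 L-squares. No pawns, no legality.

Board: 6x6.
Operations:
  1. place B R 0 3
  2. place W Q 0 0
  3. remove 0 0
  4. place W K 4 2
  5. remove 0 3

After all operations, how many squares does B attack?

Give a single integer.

Op 1: place BR@(0,3)
Op 2: place WQ@(0,0)
Op 3: remove (0,0)
Op 4: place WK@(4,2)
Op 5: remove (0,3)
Per-piece attacks for B:
Union (0 distinct): (none)

Answer: 0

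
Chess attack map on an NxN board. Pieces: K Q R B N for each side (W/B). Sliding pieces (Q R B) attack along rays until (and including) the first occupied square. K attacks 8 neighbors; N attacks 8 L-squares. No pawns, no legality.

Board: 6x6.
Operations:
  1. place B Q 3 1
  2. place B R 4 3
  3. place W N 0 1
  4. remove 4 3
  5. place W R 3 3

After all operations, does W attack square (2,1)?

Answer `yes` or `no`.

Answer: no

Derivation:
Op 1: place BQ@(3,1)
Op 2: place BR@(4,3)
Op 3: place WN@(0,1)
Op 4: remove (4,3)
Op 5: place WR@(3,3)
Per-piece attacks for W:
  WN@(0,1): attacks (1,3) (2,2) (2,0)
  WR@(3,3): attacks (3,4) (3,5) (3,2) (3,1) (4,3) (5,3) (2,3) (1,3) (0,3) [ray(0,-1) blocked at (3,1)]
W attacks (2,1): no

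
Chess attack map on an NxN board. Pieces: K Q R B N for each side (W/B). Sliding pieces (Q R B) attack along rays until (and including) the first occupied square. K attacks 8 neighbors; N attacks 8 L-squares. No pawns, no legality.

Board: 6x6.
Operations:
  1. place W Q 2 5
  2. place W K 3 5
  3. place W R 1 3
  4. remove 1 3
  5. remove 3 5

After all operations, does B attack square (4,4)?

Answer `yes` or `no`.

Op 1: place WQ@(2,5)
Op 2: place WK@(3,5)
Op 3: place WR@(1,3)
Op 4: remove (1,3)
Op 5: remove (3,5)
Per-piece attacks for B:
B attacks (4,4): no

Answer: no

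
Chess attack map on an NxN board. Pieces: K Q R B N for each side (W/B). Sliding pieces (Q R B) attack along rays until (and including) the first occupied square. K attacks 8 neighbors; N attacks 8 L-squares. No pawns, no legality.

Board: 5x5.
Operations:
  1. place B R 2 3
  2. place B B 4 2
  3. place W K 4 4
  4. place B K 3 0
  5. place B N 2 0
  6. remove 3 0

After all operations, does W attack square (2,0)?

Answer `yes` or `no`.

Answer: no

Derivation:
Op 1: place BR@(2,3)
Op 2: place BB@(4,2)
Op 3: place WK@(4,4)
Op 4: place BK@(3,0)
Op 5: place BN@(2,0)
Op 6: remove (3,0)
Per-piece attacks for W:
  WK@(4,4): attacks (4,3) (3,4) (3,3)
W attacks (2,0): no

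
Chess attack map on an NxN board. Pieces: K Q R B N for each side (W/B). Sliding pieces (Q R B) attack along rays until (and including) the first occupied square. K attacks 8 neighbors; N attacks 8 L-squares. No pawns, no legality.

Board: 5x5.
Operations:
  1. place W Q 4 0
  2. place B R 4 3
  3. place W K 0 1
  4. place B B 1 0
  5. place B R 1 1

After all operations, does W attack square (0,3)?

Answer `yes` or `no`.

Op 1: place WQ@(4,0)
Op 2: place BR@(4,3)
Op 3: place WK@(0,1)
Op 4: place BB@(1,0)
Op 5: place BR@(1,1)
Per-piece attacks for W:
  WK@(0,1): attacks (0,2) (0,0) (1,1) (1,2) (1,0)
  WQ@(4,0): attacks (4,1) (4,2) (4,3) (3,0) (2,0) (1,0) (3,1) (2,2) (1,3) (0,4) [ray(0,1) blocked at (4,3); ray(-1,0) blocked at (1,0)]
W attacks (0,3): no

Answer: no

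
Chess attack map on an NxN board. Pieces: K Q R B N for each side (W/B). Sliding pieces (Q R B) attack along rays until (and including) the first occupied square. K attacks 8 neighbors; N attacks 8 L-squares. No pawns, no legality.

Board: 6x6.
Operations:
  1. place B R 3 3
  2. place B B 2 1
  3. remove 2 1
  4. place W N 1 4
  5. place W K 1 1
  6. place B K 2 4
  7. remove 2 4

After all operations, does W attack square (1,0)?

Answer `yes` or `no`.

Answer: yes

Derivation:
Op 1: place BR@(3,3)
Op 2: place BB@(2,1)
Op 3: remove (2,1)
Op 4: place WN@(1,4)
Op 5: place WK@(1,1)
Op 6: place BK@(2,4)
Op 7: remove (2,4)
Per-piece attacks for W:
  WK@(1,1): attacks (1,2) (1,0) (2,1) (0,1) (2,2) (2,0) (0,2) (0,0)
  WN@(1,4): attacks (3,5) (2,2) (3,3) (0,2)
W attacks (1,0): yes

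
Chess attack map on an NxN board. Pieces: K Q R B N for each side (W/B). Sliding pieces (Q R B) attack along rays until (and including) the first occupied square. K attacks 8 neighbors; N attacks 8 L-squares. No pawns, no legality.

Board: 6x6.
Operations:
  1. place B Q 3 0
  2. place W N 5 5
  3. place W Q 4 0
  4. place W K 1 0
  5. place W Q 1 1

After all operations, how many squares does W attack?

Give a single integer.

Op 1: place BQ@(3,0)
Op 2: place WN@(5,5)
Op 3: place WQ@(4,0)
Op 4: place WK@(1,0)
Op 5: place WQ@(1,1)
Per-piece attacks for W:
  WK@(1,0): attacks (1,1) (2,0) (0,0) (2,1) (0,1)
  WQ@(1,1): attacks (1,2) (1,3) (1,4) (1,5) (1,0) (2,1) (3,1) (4,1) (5,1) (0,1) (2,2) (3,3) (4,4) (5,5) (2,0) (0,2) (0,0) [ray(0,-1) blocked at (1,0); ray(1,1) blocked at (5,5)]
  WQ@(4,0): attacks (4,1) (4,2) (4,3) (4,4) (4,5) (5,0) (3,0) (5,1) (3,1) (2,2) (1,3) (0,4) [ray(-1,0) blocked at (3,0)]
  WN@(5,5): attacks (4,3) (3,4)
Union (25 distinct): (0,0) (0,1) (0,2) (0,4) (1,0) (1,1) (1,2) (1,3) (1,4) (1,5) (2,0) (2,1) (2,2) (3,0) (3,1) (3,3) (3,4) (4,1) (4,2) (4,3) (4,4) (4,5) (5,0) (5,1) (5,5)

Answer: 25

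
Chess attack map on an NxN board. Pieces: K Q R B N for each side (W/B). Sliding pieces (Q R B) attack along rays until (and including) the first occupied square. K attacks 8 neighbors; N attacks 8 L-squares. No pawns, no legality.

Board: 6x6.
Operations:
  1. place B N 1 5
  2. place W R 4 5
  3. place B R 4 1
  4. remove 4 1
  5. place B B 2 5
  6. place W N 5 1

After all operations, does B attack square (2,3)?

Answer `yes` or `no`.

Op 1: place BN@(1,5)
Op 2: place WR@(4,5)
Op 3: place BR@(4,1)
Op 4: remove (4,1)
Op 5: place BB@(2,5)
Op 6: place WN@(5,1)
Per-piece attacks for B:
  BN@(1,5): attacks (2,3) (3,4) (0,3)
  BB@(2,5): attacks (3,4) (4,3) (5,2) (1,4) (0,3)
B attacks (2,3): yes

Answer: yes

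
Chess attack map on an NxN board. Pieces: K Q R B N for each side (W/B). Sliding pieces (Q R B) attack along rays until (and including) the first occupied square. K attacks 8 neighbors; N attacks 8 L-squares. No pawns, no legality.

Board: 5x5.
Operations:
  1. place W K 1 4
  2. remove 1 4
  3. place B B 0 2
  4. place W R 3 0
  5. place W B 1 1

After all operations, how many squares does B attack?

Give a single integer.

Op 1: place WK@(1,4)
Op 2: remove (1,4)
Op 3: place BB@(0,2)
Op 4: place WR@(3,0)
Op 5: place WB@(1,1)
Per-piece attacks for B:
  BB@(0,2): attacks (1,3) (2,4) (1,1) [ray(1,-1) blocked at (1,1)]
Union (3 distinct): (1,1) (1,3) (2,4)

Answer: 3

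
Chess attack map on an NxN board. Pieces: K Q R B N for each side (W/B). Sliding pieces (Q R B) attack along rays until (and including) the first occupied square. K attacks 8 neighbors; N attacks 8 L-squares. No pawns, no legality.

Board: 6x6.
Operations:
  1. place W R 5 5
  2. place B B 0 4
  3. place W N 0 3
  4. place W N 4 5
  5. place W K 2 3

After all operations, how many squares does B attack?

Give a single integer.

Op 1: place WR@(5,5)
Op 2: place BB@(0,4)
Op 3: place WN@(0,3)
Op 4: place WN@(4,5)
Op 5: place WK@(2,3)
Per-piece attacks for B:
  BB@(0,4): attacks (1,5) (1,3) (2,2) (3,1) (4,0)
Union (5 distinct): (1,3) (1,5) (2,2) (3,1) (4,0)

Answer: 5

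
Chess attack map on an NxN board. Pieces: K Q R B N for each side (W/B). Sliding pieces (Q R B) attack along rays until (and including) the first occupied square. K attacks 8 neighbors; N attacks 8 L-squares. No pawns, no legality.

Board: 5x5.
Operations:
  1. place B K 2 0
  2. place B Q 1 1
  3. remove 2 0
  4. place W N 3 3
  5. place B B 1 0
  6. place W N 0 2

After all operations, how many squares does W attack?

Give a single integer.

Answer: 6

Derivation:
Op 1: place BK@(2,0)
Op 2: place BQ@(1,1)
Op 3: remove (2,0)
Op 4: place WN@(3,3)
Op 5: place BB@(1,0)
Op 6: place WN@(0,2)
Per-piece attacks for W:
  WN@(0,2): attacks (1,4) (2,3) (1,0) (2,1)
  WN@(3,3): attacks (1,4) (4,1) (2,1) (1,2)
Union (6 distinct): (1,0) (1,2) (1,4) (2,1) (2,3) (4,1)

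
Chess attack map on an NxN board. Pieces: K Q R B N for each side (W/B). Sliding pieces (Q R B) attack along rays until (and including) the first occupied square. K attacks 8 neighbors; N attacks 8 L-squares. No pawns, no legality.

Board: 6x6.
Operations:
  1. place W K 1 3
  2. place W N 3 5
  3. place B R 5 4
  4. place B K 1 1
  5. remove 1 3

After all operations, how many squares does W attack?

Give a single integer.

Answer: 4

Derivation:
Op 1: place WK@(1,3)
Op 2: place WN@(3,5)
Op 3: place BR@(5,4)
Op 4: place BK@(1,1)
Op 5: remove (1,3)
Per-piece attacks for W:
  WN@(3,5): attacks (4,3) (5,4) (2,3) (1,4)
Union (4 distinct): (1,4) (2,3) (4,3) (5,4)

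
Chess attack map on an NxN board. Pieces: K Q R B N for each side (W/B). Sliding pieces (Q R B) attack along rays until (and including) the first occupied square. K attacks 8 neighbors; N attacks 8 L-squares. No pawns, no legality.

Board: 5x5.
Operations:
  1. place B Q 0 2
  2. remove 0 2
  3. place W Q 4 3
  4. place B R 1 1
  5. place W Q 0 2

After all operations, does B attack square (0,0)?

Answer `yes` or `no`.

Answer: no

Derivation:
Op 1: place BQ@(0,2)
Op 2: remove (0,2)
Op 3: place WQ@(4,3)
Op 4: place BR@(1,1)
Op 5: place WQ@(0,2)
Per-piece attacks for B:
  BR@(1,1): attacks (1,2) (1,3) (1,4) (1,0) (2,1) (3,1) (4,1) (0,1)
B attacks (0,0): no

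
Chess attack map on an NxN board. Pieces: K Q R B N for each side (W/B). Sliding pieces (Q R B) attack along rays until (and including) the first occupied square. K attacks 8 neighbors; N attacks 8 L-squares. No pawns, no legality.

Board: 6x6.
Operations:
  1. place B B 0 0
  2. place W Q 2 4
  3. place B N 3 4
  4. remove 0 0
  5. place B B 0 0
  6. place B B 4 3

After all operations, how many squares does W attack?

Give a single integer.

Op 1: place BB@(0,0)
Op 2: place WQ@(2,4)
Op 3: place BN@(3,4)
Op 4: remove (0,0)
Op 5: place BB@(0,0)
Op 6: place BB@(4,3)
Per-piece attacks for W:
  WQ@(2,4): attacks (2,5) (2,3) (2,2) (2,1) (2,0) (3,4) (1,4) (0,4) (3,5) (3,3) (4,2) (5,1) (1,5) (1,3) (0,2) [ray(1,0) blocked at (3,4)]
Union (15 distinct): (0,2) (0,4) (1,3) (1,4) (1,5) (2,0) (2,1) (2,2) (2,3) (2,5) (3,3) (3,4) (3,5) (4,2) (5,1)

Answer: 15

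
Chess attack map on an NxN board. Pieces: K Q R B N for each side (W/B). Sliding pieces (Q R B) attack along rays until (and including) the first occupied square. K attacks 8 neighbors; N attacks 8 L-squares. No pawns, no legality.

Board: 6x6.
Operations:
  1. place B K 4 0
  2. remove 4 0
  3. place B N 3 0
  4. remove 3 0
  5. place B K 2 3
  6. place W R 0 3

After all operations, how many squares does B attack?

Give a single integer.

Answer: 8

Derivation:
Op 1: place BK@(4,0)
Op 2: remove (4,0)
Op 3: place BN@(3,0)
Op 4: remove (3,0)
Op 5: place BK@(2,3)
Op 6: place WR@(0,3)
Per-piece attacks for B:
  BK@(2,3): attacks (2,4) (2,2) (3,3) (1,3) (3,4) (3,2) (1,4) (1,2)
Union (8 distinct): (1,2) (1,3) (1,4) (2,2) (2,4) (3,2) (3,3) (3,4)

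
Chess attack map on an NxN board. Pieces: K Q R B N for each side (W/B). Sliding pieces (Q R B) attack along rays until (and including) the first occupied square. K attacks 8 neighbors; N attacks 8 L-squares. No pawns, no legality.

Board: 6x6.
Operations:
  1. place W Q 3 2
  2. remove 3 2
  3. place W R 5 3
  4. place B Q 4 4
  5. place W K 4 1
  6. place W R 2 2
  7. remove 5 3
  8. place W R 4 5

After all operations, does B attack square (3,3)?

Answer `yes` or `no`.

Answer: yes

Derivation:
Op 1: place WQ@(3,2)
Op 2: remove (3,2)
Op 3: place WR@(5,3)
Op 4: place BQ@(4,4)
Op 5: place WK@(4,1)
Op 6: place WR@(2,2)
Op 7: remove (5,3)
Op 8: place WR@(4,5)
Per-piece attacks for B:
  BQ@(4,4): attacks (4,5) (4,3) (4,2) (4,1) (5,4) (3,4) (2,4) (1,4) (0,4) (5,5) (5,3) (3,5) (3,3) (2,2) [ray(0,1) blocked at (4,5); ray(0,-1) blocked at (4,1); ray(-1,-1) blocked at (2,2)]
B attacks (3,3): yes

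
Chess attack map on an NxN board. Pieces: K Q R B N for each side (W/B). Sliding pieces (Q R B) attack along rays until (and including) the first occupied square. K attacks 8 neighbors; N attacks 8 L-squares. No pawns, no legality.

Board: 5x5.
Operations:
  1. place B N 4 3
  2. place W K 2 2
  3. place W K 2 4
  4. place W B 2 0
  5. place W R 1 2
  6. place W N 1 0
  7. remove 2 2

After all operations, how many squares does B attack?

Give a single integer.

Answer: 3

Derivation:
Op 1: place BN@(4,3)
Op 2: place WK@(2,2)
Op 3: place WK@(2,4)
Op 4: place WB@(2,0)
Op 5: place WR@(1,2)
Op 6: place WN@(1,0)
Op 7: remove (2,2)
Per-piece attacks for B:
  BN@(4,3): attacks (2,4) (3,1) (2,2)
Union (3 distinct): (2,2) (2,4) (3,1)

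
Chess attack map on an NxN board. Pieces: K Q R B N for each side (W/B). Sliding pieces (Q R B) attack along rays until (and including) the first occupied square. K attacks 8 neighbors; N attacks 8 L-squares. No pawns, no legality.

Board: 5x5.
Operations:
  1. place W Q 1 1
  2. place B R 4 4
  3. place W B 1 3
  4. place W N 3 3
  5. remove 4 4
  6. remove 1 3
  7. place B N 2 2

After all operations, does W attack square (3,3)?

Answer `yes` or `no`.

Answer: no

Derivation:
Op 1: place WQ@(1,1)
Op 2: place BR@(4,4)
Op 3: place WB@(1,3)
Op 4: place WN@(3,3)
Op 5: remove (4,4)
Op 6: remove (1,3)
Op 7: place BN@(2,2)
Per-piece attacks for W:
  WQ@(1,1): attacks (1,2) (1,3) (1,4) (1,0) (2,1) (3,1) (4,1) (0,1) (2,2) (2,0) (0,2) (0,0) [ray(1,1) blocked at (2,2)]
  WN@(3,3): attacks (1,4) (4,1) (2,1) (1,2)
W attacks (3,3): no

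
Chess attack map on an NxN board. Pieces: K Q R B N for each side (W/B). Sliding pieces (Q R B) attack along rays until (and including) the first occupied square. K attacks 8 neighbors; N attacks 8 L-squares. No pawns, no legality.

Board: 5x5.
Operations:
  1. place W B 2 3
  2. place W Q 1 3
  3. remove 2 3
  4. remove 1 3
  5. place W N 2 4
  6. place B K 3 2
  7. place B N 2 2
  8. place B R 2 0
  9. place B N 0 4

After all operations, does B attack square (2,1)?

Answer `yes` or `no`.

Answer: yes

Derivation:
Op 1: place WB@(2,3)
Op 2: place WQ@(1,3)
Op 3: remove (2,3)
Op 4: remove (1,3)
Op 5: place WN@(2,4)
Op 6: place BK@(3,2)
Op 7: place BN@(2,2)
Op 8: place BR@(2,0)
Op 9: place BN@(0,4)
Per-piece attacks for B:
  BN@(0,4): attacks (1,2) (2,3)
  BR@(2,0): attacks (2,1) (2,2) (3,0) (4,0) (1,0) (0,0) [ray(0,1) blocked at (2,2)]
  BN@(2,2): attacks (3,4) (4,3) (1,4) (0,3) (3,0) (4,1) (1,0) (0,1)
  BK@(3,2): attacks (3,3) (3,1) (4,2) (2,2) (4,3) (4,1) (2,3) (2,1)
B attacks (2,1): yes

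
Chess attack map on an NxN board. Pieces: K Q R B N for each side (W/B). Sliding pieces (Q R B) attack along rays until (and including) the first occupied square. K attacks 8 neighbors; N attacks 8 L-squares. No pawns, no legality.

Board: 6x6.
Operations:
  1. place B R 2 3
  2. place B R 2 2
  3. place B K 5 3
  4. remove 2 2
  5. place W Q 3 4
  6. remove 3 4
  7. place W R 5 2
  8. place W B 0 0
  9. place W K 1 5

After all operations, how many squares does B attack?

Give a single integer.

Answer: 14

Derivation:
Op 1: place BR@(2,3)
Op 2: place BR@(2,2)
Op 3: place BK@(5,3)
Op 4: remove (2,2)
Op 5: place WQ@(3,4)
Op 6: remove (3,4)
Op 7: place WR@(5,2)
Op 8: place WB@(0,0)
Op 9: place WK@(1,5)
Per-piece attacks for B:
  BR@(2,3): attacks (2,4) (2,5) (2,2) (2,1) (2,0) (3,3) (4,3) (5,3) (1,3) (0,3) [ray(1,0) blocked at (5,3)]
  BK@(5,3): attacks (5,4) (5,2) (4,3) (4,4) (4,2)
Union (14 distinct): (0,3) (1,3) (2,0) (2,1) (2,2) (2,4) (2,5) (3,3) (4,2) (4,3) (4,4) (5,2) (5,3) (5,4)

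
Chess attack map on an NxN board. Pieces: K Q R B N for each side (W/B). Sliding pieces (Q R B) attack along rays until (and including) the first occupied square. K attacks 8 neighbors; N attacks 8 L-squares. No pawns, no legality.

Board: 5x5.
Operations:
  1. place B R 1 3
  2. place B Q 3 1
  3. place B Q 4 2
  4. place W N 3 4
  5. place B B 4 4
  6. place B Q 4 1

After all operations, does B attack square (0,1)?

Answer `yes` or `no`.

Op 1: place BR@(1,3)
Op 2: place BQ@(3,1)
Op 3: place BQ@(4,2)
Op 4: place WN@(3,4)
Op 5: place BB@(4,4)
Op 6: place BQ@(4,1)
Per-piece attacks for B:
  BR@(1,3): attacks (1,4) (1,2) (1,1) (1,0) (2,3) (3,3) (4,3) (0,3)
  BQ@(3,1): attacks (3,2) (3,3) (3,4) (3,0) (4,1) (2,1) (1,1) (0,1) (4,2) (4,0) (2,2) (1,3) (2,0) [ray(0,1) blocked at (3,4); ray(1,0) blocked at (4,1); ray(1,1) blocked at (4,2); ray(-1,1) blocked at (1,3)]
  BQ@(4,1): attacks (4,2) (4,0) (3,1) (3,2) (2,3) (1,4) (3,0) [ray(0,1) blocked at (4,2); ray(-1,0) blocked at (3,1)]
  BQ@(4,2): attacks (4,3) (4,4) (4,1) (3,2) (2,2) (1,2) (0,2) (3,3) (2,4) (3,1) [ray(0,1) blocked at (4,4); ray(0,-1) blocked at (4,1); ray(-1,-1) blocked at (3,1)]
  BB@(4,4): attacks (3,3) (2,2) (1,1) (0,0)
B attacks (0,1): yes

Answer: yes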